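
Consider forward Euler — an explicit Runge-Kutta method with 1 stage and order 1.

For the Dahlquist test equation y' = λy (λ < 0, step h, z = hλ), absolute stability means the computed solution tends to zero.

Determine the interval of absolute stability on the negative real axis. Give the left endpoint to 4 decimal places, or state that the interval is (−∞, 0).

Test eqn y'=λy, z=hλ:
  order 1, 1-stage ⇒ R(z)=1+z
  (e.g. R(-0.73)=0.27000, |R|=0.27000)

Boundary: |R(x)|=1, x<0.
x=-0.73: |R|=0.2700
|R(-0.81)|=0.1900 |R(-0.78)|=0.2200 |R(-0.68)|=0.3200
Bisect:
  x_lo=-2.6687 |R|=1.6687  x_hi=-0.2517 |R|=0.7483
  mid=-1.46023 |R|=0.46023 →hi
  mid=-2.06447 |R|=1.06447 →lo
  mid=-1.76235 |R|=0.76235 →hi
  mid=-1.91341 |R|=0.91341 →hi
  mid=-1.98894 |R|=0.98894 →hi
  mid=-2.02671 |R|=1.02671 →lo
  mid=-2.00783 |R|=1.00783 →lo
  ...
  [-2.00001,-1.99986] ⇒ x*=-2.0000
So |R|<1 on (-2.0000, 0).

z∈(-2.0000,0).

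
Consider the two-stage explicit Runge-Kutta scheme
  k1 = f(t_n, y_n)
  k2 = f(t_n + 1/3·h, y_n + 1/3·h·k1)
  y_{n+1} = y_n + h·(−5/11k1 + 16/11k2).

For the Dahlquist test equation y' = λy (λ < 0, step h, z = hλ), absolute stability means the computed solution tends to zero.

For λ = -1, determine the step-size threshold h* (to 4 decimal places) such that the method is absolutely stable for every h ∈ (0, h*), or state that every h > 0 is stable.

With y'=λy (z=hλ):
  k1=λy_n ⇒ h·k1=z·y_n;  k2=λ(1+1/3z)y_n ⇒ h·k2=z(1+1/3z)y_n
  y_{n+1}/y_n = 1 − 5/11z + 16/11z(1+1/3z) = 1 + z + 16/33z²
  Hence R(z) = 1 + z + 16/33z².

Solve |R(x)|<1 on ℝ⁻.
x=-1.54: |R|=0.6099
R=1: x+16/33x²=0 ⇒ x=−33/16=-2.0625; min R=1−1/(4·16/33)=0.4844>−1
Confirm numerically:
  x=-1.656: |R|=0.67362 <1
  x=-1.639: |R|=0.66346 <1
  x=-1.496: |R|=0.58910 <1
  x=-1.226: |R|=0.50276 <1
  x=-2.563: |R|=1.62195 >1
  x=-2.439: |R|=1.44523 >1
Stable set (-2.0625, 0).

(-2.0625,0); λ=-1 ⇒ h* = (33/16)/1 = 2.0625.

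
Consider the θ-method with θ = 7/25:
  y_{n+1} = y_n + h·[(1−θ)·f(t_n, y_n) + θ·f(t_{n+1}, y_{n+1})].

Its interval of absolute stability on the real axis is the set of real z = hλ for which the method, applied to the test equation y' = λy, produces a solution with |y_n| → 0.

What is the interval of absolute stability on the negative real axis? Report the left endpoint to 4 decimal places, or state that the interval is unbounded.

Set f=λy, z=hλ:
  y_{n+1} = y_n + z·[18/25·y_n + 7/25·y_{n+1}] ⇒ (1 − 7/25z)y_{n+1} = (1 + 18/25z)y_n
  R(z) = (1 + 18/25z)/(1 − 7/25z).

Need |R(x)|<1, x<0.
x=-1.67: |R|=0.1379
R=−1: 1+18/25x = −1+7/25x ⇒ -11/25x=2 ⇒ x=2/(-11/25)=-4.5455
Confirm numerically:
  x=-3.537: |R|=0.77707 <1
  x=-2.851: |R|=0.58540 <1
  x=-2.356: |R|=0.41955 <1
  x=-1.937: |R|=0.25587 <1
  x=-4.967: |R|=1.07758 >1
  x=-4.890: |R|=1.06399 >1
  x=-4.567: |R|=1.00416 >1
So |R|<1 on (-4.5455, 0).

(-4.5455, 0).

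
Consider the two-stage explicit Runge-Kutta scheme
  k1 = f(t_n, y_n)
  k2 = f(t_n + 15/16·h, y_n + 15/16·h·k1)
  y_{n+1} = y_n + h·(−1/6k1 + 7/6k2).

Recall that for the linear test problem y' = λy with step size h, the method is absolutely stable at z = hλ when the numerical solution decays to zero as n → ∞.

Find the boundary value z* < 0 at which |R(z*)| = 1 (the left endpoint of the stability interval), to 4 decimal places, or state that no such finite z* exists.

With y'=λy (z=hλ):
  k1=λy_n ⇒ h·k1=z·y_n;  k2=λ(1+15/16z)y_n ⇒ h·k2=z(1+15/16z)y_n
  y_{n+1}/y_n = 1 − 1/6z + 7/6z(1+15/16z) = 1 + z + 35/32z²
  ⇒ R(z) = 1 + z + 35/32z².

Need |R(x)|<1, x<0.
x=-1.77: |R|=2.6566
R=1: x+35/32x²=0 ⇒ x=−32/35=-0.9143; min R=1−1/(4·35/32)=0.7714>−1
Confirm numerically:
  x=-0.725: |R|=0.84990 <1
  x=-0.705: |R|=0.83862 <1
  x=-0.578: |R|=0.78740 <1
  x=-1.471: |R|=1.89570 >1
  x=-1.222: |R|=1.41128 >1
  x=-1.042: |R|=1.14555 >1
Stable set (-0.9143, 0).

z* = -0.9143.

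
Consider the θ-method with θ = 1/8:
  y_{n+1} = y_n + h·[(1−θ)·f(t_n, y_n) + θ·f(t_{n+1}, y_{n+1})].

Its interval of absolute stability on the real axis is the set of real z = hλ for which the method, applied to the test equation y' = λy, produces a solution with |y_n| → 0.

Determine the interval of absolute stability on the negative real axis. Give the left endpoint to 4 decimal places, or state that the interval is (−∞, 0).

(-2.6667, 0).

On y'=λy, z=hλ:
  y_{n+1} = y_n + z·[7/8·y_n + 1/8·y_{n+1}] ⇒ (1 − 1/8z)y_{n+1} = (1 + 7/8z)y_n
  Hence R(z) = (1 + 7/8z)/(1 − 1/8z).

Find x<0 with |R(x)|<1.
x=-0.31: |R|=0.7016
R=−1: 1+7/8x = −1+1/8x ⇒ -3/4x=2 ⇒ x=2/(-3/4)=-2.6667
Confirm numerically:
  x=-2.552: |R|=0.93480 <1
  x=-1.210: |R|=0.05103 <1
  x=-1.198: |R|=0.04197 <1
  x=-3.014: |R|=1.18921 >1
  x=-2.940: |R|=1.14991 >1
  x=-2.698: |R|=1.01757 >1
Stable set (-2.6667, 0).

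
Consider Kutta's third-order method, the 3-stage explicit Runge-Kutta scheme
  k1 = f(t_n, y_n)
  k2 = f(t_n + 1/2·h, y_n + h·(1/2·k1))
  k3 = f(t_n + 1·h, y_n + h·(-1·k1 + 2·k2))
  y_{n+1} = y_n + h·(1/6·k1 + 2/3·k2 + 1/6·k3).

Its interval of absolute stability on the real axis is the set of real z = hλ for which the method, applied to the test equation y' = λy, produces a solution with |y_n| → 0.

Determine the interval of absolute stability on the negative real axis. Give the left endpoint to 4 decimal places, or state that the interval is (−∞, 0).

z∈(-2.5127,0).

On y'=λy, z=hλ:
  order 3, 3-stage ⇒ R(z)=1+z+z^2/2+z^3/6
  (e.g. R(-0.3)=0.74050, |R|=0.74050)

Solve |R(x)|<1 on ℝ⁻.
x=-0.3: |R|=0.7405
|R(-2.8)|=1.5387 |R(-2.3)|=0.6828 |R(-0.57)|=0.5616
Bisect:
  x_lo=-2.9243 |R|=1.8165  x_hi=-0.1807 |R|=0.8346
  mid=-1.55252 |R|=0.02896 →hi
  mid=-2.23842 |R|=0.60244 →hi
  mid=-2.58137 |R|=1.11645 →lo
  mid=-2.40990 |R|=0.83872 →hi
  mid=-2.49563 |R|=0.97209 →hi
  mid=-2.53850 |R|=1.04286 →lo
  mid=-2.51707 |R|=1.00712 →lo
  ...
  [-2.51288,-2.51272] ⇒ x*=-2.5127
So |R|<1 on (-2.5127, 0).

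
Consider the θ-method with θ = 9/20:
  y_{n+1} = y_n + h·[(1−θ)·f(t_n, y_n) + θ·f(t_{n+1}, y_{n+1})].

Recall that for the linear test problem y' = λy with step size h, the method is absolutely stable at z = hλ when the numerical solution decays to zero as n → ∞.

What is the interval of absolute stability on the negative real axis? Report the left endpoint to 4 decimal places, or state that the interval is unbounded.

Test eqn y'=λy, z=hλ:
  y_{n+1} = y_n + z·[11/20·y_n + 9/20·y_{n+1}] ⇒ (1 − 9/20z)y_{n+1} = (1 + 11/20z)y_n
  so R(z) = (1 + 11/20z)/(1 − 9/20z).

Boundary: |R(x)|=1, x<0.
x=-0.68: |R|=0.4793
R=−1: 1+11/20x = −1+9/20x ⇒ -1/10x=2 ⇒ x=2/(-1/10)=-20.0000
Confirm numerically:
  x=-19.767: |R|=0.99765 <1
  x=-18.589: |R|=0.98493 <1
  x=-10.069: |R|=0.82045 <1
  x=-9.381: |R|=0.79663 <1
  x=-20.522: |R|=1.00510 >1
  x=-20.466: |R|=1.00456 >1
  x=-20.210: |R|=1.00208 >1
Stable set (-20.0000, 0).

z∈(-20.0000,0).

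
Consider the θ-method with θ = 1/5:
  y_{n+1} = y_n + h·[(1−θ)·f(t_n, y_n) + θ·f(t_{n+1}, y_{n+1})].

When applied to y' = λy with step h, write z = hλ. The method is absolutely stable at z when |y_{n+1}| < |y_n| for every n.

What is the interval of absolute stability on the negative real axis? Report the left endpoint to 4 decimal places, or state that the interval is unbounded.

On y'=λy, z=hλ:
  y_{n+1} = y_n + z·[4/5·y_n + 1/5·y_{n+1}] ⇒ (1 − 1/5z)y_{n+1} = (1 + 4/5z)y_n
  ⇒ R(z) = (1 + 4/5z)/(1 − 1/5z).

Find x<0 with |R(x)|<1.
x=-0.46: |R|=0.5788
R=−1: 1+4/5x = −1+1/5x ⇒ -3/5x=2 ⇒ x=2/(-3/5)=-3.3333
Confirm numerically:
  x=-3.188: |R|=0.94675 <1
  x=-3.145: |R|=0.93063 <1
  x=-2.259: |R|=0.55600 <1
  x=-1.659: |R|=0.24568 <1
  x=-3.450: |R|=1.04142 >1
  x=-3.404: |R|=1.02523 >1
  x=-3.355: |R|=1.00778 >1
Interval (-3.3333, 0).

z∈(-3.3333,0).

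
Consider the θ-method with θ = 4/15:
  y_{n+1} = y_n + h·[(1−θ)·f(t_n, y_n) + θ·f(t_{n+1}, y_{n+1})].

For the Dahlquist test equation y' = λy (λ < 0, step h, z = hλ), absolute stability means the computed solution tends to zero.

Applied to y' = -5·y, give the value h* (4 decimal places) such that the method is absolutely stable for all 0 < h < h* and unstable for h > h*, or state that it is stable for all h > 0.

On y'=λy, z=hλ:
  y_{n+1} = y_n + z·[11/15·y_n + 4/15·y_{n+1}] ⇒ (1 − 4/15z)y_{n+1} = (1 + 11/15z)y_n
  Hence R(z) = (1 + 11/15z)/(1 − 4/15z).

Boundary: |R(x)|=1, x<0.
x=-1.04: |R|=0.1858
R=−1: 1+11/15x = −1+4/15x ⇒ -7/15x=2 ⇒ x=2/(-7/15)=-4.2857
Confirm numerically:
  x=-4.141: |R|=0.96791 <1
  x=-2.602: |R|=0.53613 <1
  x=-2.057: |R|=0.32835 <1
  x=-4.714: |R|=1.08855 >1
  x=-4.622: |R|=1.07029 >1
  x=-4.450: |R|=1.03506 >1
So |R|<1 on (-4.2857, 0).

(-4.2857,0); λ=-5 ⇒ h* = (30/7)/5 = 0.8571.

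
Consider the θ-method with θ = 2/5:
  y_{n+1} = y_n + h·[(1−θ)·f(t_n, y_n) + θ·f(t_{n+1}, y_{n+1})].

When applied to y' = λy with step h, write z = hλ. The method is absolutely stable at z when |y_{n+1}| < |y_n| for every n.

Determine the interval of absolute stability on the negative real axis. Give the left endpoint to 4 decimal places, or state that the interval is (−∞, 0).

Test eqn y'=λy, z=hλ:
  y_{n+1} = y_n + z·[3/5·y_n + 2/5·y_{n+1}] ⇒ (1 − 2/5z)y_{n+1} = (1 + 3/5z)y_n
  Hence R(z) = (1 + 3/5z)/(1 − 2/5z).

Need |R(x)|<1, x<0.
x=-0.51: |R|=0.5764
R=−1: 1+3/5x = −1+2/5x ⇒ -1/5x=2 ⇒ x=2/(-1/5)=-10.0000
Confirm numerically:
  x=-9.066: |R|=0.95962 <1
  x=-8.563: |R|=0.93505 <1
  x=-8.527: |R|=0.93321 <1
  x=-6.555: |R|=0.80977 <1
  x=-10.557: |R|=1.02133 >1
  x=-10.439: |R|=1.01696 >1
  x=-10.229: |R|=1.00900 >1
Interval (-10.0000, 0).

z∈(-10.0000,0).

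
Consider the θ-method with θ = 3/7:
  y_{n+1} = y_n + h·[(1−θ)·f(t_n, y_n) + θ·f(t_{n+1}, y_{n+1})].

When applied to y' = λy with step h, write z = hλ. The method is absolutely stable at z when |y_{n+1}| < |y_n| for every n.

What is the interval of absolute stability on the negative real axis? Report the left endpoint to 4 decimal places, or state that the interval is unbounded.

Set f=λy, z=hλ:
  y_{n+1} = y_n + z·[4/7·y_n + 3/7·y_{n+1}] ⇒ (1 − 3/7z)y_{n+1} = (1 + 4/7z)y_n
  so R(z) = (1 + 4/7z)/(1 − 3/7z).

Need |R(x)|<1, x<0.
x=-0.74: |R|=0.4382
R=−1: 1+4/7x = −1+3/7x ⇒ -1/7x=2 ⇒ x=2/(-1/7)=-14.0000
Confirm numerically:
  x=-11.830: |R|=0.94893 <1
  x=-10.850: |R|=0.92035 <1
  x=-8.108: |R|=0.81190 <1
  x=-14.372: |R|=1.00742 >1
  x=-14.310: |R|=1.00621 >1
  x=-14.291: |R|=1.00583 >1
Interval (-14.0000, 0).

(-14.0000, 0).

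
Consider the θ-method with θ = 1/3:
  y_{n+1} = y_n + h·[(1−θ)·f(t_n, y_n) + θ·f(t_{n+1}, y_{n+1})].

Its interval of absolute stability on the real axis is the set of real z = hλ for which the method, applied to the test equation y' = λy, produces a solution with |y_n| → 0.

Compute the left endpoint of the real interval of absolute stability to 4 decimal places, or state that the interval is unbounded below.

z* = -6.0000.

With y'=λy (z=hλ):
  y_{n+1} = y_n + z·[2/3·y_n + 1/3·y_{n+1}] ⇒ (1 − 1/3z)y_{n+1} = (1 + 2/3z)y_n
  Hence R(z) = (1 + 2/3z)/(1 − 1/3z).

Need |R(x)|<1, x<0.
x=-0.94: |R|=0.2843
R=−1: 1+2/3x = −1+1/3x ⇒ -1/3x=2 ⇒ x=2/(-1/3)=-6.0000
Confirm numerically:
  x=-5.948: |R|=0.99419 <1
  x=-5.295: |R|=0.91501 <1
  x=-3.560: |R|=0.62805 <1
  x=-3.506: |R|=0.61666 <1
  x=-6.498: |R|=1.05243 >1
  x=-6.225: |R|=1.02439 >1
  x=-6.075: |R|=1.00826 >1
Interval (-6.0000, 0).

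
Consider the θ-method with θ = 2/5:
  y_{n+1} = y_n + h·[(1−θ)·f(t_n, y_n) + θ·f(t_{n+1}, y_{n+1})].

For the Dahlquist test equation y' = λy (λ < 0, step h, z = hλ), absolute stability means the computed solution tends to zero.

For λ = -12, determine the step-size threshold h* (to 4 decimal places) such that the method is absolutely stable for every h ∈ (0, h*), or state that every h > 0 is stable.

Test eqn y'=λy, z=hλ:
  y_{n+1} = y_n + z·[3/5·y_n + 2/5·y_{n+1}] ⇒ (1 − 2/5z)y_{n+1} = (1 + 3/5z)y_n
  so R(z) = (1 + 3/5z)/(1 − 2/5z).

Solve |R(x)|<1 on ℝ⁻.
x=-1.43: |R|=0.0903
R=−1: 1+3/5x = −1+2/5x ⇒ -1/5x=2 ⇒ x=2/(-1/5)=-10.0000
Confirm numerically:
  x=-8.890: |R|=0.95127 <1
  x=-8.343: |R|=0.92359 <1
  x=-7.580: |R|=0.87996 <1
  x=-10.483: |R|=1.01860 >1
  x=-10.260: |R|=1.01019 >1
  x=-10.248: |R|=1.00973 >1
So |R|<1 on (-10.0000, 0).

(-10.0000,0); λ=-12 ⇒ h* = (10)/12 = 0.8333.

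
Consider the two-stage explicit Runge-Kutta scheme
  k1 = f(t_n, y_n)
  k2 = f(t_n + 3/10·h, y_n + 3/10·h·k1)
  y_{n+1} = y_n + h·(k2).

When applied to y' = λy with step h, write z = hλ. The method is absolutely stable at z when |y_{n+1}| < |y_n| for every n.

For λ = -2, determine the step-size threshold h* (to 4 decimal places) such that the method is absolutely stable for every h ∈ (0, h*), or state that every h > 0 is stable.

Set f=λy, z=hλ:
  k1=λy_n ⇒ h·k1=z·y_n;  k2=λ(1+3/10z)y_n ⇒ h·k2=z(1+3/10z)y_n
  y_{n+1}/y_n = 1 + z(1+3/10z) = 1 + z + 3/10z²
  Hence R(z) = 1 + z + 3/10z².

Need |R(x)|<1, x<0.
x=-1.55: |R|=0.1707
R=1: x+3/10x²=0 ⇒ x=−10/3=-3.3333; min R=1−1/(4·3/10)=0.1667>−1
Confirm numerically:
  x=-2.895: |R|=0.61931 <1
  x=-2.576: |R|=0.41473 <1
  x=-1.369: |R|=0.19325 <1
  x=-3.862: |R|=1.61251 >1
  x=-3.663: |R|=1.36227 >1
So |R|<1 on (-3.3333, 0).

(-3.3333,0); λ=-2 ⇒ h* = (10/3)/2 = 1.6667.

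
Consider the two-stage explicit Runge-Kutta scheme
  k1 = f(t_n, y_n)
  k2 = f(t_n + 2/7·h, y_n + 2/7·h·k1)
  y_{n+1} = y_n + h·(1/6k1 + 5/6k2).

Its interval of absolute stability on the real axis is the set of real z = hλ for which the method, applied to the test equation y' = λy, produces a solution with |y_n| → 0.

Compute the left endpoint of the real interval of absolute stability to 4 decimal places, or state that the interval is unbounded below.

With y'=λy (z=hλ):
  k1=λy_n ⇒ h·k1=z·y_n;  k2=λ(1+2/7z)y_n ⇒ h·k2=z(1+2/7z)y_n
  y_{n+1}/y_n = 1 + 1/6z + 5/6z(1+2/7z) = 1 + z + 5/21z²
  Hence R(z) = 1 + z + 5/21z².

Boundary: |R(x)|=1, x<0.
x=-0.41: |R|=0.6300
R=1: x+5/21x²=0 ⇒ x=−21/5=-4.2000; min R=1−1/(4·5/21)=-0.0500>−1
Confirm numerically:
  x=-3.857: |R|=0.68501 <1
  x=-3.747: |R|=0.59586 <1
  x=-2.508: |R|=0.01037 <1
  x=-4.771: |R|=1.64863 >1
  x=-4.413: |R|=1.22380 >1
Interval (-4.2000, 0).

left endpoint -4.2000.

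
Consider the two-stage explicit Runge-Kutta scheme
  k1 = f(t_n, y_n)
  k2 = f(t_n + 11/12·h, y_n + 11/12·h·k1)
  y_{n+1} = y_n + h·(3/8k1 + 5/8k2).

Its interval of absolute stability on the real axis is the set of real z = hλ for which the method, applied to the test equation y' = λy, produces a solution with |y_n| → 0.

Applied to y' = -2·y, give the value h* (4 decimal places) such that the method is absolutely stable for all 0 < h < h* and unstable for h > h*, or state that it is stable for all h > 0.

With y'=λy (z=hλ):
  k1=λy_n ⇒ h·k1=z·y_n;  k2=λ(1+11/12z)y_n ⇒ h·k2=z(1+11/12z)y_n
  y_{n+1}/y_n = 1 + 3/8z + 5/8z(1+11/12z) = 1 + z + 55/96z²
  Hence R(z) = 1 + z + 55/96z².

Solve |R(x)|<1 on ℝ⁻.
x=-1.14: |R|=0.6046
R=1: x+55/96x²=0 ⇒ x=−96/55=-1.7455; min R=1−1/(4·55/96)=0.5636>−1
Confirm numerically:
  x=-1.303: |R|=0.66970 <1
  x=-1.052: |R|=0.58205 <1
  x=-0.906: |R|=0.56427 <1
  x=-2.290: |R|=1.71443 >1
  x=-2.073: |R|=1.38901 >1
  x=-1.893: |R|=1.16002 >1
Stable set (-1.7455, 0).

(-1.7455,0); λ=-2 ⇒ h* = (96/55)/2 = 0.8727.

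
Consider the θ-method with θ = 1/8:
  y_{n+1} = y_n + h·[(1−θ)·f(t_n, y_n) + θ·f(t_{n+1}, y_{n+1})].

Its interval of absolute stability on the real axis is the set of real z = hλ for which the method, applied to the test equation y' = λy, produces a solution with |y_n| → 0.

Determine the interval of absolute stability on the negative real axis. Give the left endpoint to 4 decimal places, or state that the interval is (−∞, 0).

Set f=λy, z=hλ:
  y_{n+1} = y_n + z·[7/8·y_n + 1/8·y_{n+1}] ⇒ (1 − 1/8z)y_{n+1} = (1 + 7/8z)y_n
  ⇒ R(z) = (1 + 7/8z)/(1 − 1/8z).

Boundary: |R(x)|=1, x<0.
x=-0.39: |R|=0.6281
R=−1: 1+7/8x = −1+1/8x ⇒ -3/4x=2 ⇒ x=2/(-3/4)=-2.6667
Confirm numerically:
  x=-2.317: |R|=0.79665 <1
  x=-1.556: |R|=0.30264 <1
  x=-1.170: |R|=0.02072 <1
  x=-3.262: |R|=1.31717 >1
  x=-3.132: |R|=1.25081 >1
  x=-2.811: |R|=1.08010 >1
Interval (-2.6667, 0).

z∈(-2.6667,0).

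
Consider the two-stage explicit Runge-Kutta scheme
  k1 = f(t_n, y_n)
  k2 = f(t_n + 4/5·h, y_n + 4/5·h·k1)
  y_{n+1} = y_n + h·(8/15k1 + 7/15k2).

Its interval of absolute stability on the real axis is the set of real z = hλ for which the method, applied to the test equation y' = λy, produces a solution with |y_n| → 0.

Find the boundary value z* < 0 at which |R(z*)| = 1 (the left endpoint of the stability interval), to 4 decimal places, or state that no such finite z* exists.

With y'=λy (z=hλ):
  k1=λy_n ⇒ h·k1=z·y_n;  k2=λ(1+4/5z)y_n ⇒ h·k2=z(1+4/5z)y_n
  y_{n+1}/y_n = 1 + 8/15z + 7/15z(1+4/5z) = 1 + z + 28/75z²
  R(z) = 1 + z + 28/75z².

Need |R(x)|<1, x<0.
x=-1.21: |R|=0.3366
R=1: x+28/75x²=0 ⇒ x=−75/28=-2.6786; min R=1−1/(4·28/75)=0.3304>−1
Confirm numerically:
  x=-2.493: |R|=0.82728 <1
  x=-2.424: |R|=0.76962 <1
  x=-1.813: |R|=0.41414 <1
  x=-1.589: |R|=0.35364 <1
  x=-3.234: |R|=1.67060 >1
  x=-3.201: |R|=1.62432 >1
  x=-3.038: |R|=1.40766 >1
Stable set (-2.6786, 0).

left endpoint -2.6786.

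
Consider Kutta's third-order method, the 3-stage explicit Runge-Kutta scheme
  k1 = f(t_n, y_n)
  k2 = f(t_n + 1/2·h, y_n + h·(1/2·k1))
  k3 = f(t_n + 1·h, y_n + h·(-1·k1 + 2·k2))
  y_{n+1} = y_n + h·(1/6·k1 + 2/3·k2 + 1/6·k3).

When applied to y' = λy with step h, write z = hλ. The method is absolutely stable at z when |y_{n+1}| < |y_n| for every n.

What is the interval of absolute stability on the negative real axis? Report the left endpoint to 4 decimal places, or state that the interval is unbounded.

z∈(-2.5127,0).

On y'=λy, z=hλ:
  order 3, 3-stage ⇒ R(z)=1+z+z^2/2+z^3/6
  (e.g. R(-0.58)=0.55568, |R|=0.55568)

Boundary: |R(x)|=1, x<0.
x=-0.58: |R|=0.5557
|R(-2.79)|=1.5176 |R(-1.67)|=0.0518 |R(-1.04)|=0.3133
Bisect:
  x_lo=-3.0412 |R|=2.1048  x_hi=-0.0638 |R|=0.9382
  mid=-1.55252 |R|=0.02896 →hi
  mid=-2.29687 |R|=0.67863 →hi
  mid=-2.66905 |R|=1.27611 →lo
  mid=-2.48296 |R|=0.95170 →hi
  mid=-2.57600 |R|=1.10708 →lo
  mid=-2.52948 |R|=1.02773 →lo
  mid=-2.50622 |R|=0.98931 →hi
  mid=-2.51785 |R|=1.00842 →lo
  ...
  [-2.51276,-2.51258] ⇒ x*=-2.5127
Interval (-2.5127, 0).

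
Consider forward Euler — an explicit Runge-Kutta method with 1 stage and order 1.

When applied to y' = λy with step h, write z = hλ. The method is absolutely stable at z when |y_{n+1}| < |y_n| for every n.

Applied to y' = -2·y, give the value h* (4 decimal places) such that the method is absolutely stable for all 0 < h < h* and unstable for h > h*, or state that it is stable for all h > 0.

(-2.0000,0); λ=-2 ⇒ h* = 1.0000.

Set f=λy, z=hλ:
  order 1, 1-stage ⇒ R(z)=1+z
  (e.g. R(-0.77)=0.23000, |R|=0.23000)

Find x<0 with |R(x)|<1.
x=-0.77: |R|=0.2300
|R(-1.8)|=0.8000 |R(-1.78)|=0.7800 |R(-0.69)|=0.3100
Bisect:
  x_lo=-2.4363 |R|=1.4363  x_hi=-0.2450 |R|=0.7550
  mid=-1.34064 |R|=0.34064 →hi
  mid=-1.88847 |R|=0.88847 →hi
  mid=-2.16238 |R|=1.16238 →lo
  mid=-2.02542 |R|=1.02542 →lo
  mid=-1.95695 |R|=0.95695 →hi
  mid=-1.99119 |R|=0.99119 →hi
  mid=-2.00831 |R|=1.00831 →lo
  mid=-1.99975 |R|=0.99975 →hi
  mid=-2.00403 |R|=1.00403 →lo
  ...
  [-2.00001,-1.99988] ⇒ x*=-2.0000
Stable set (-2.0000, 0).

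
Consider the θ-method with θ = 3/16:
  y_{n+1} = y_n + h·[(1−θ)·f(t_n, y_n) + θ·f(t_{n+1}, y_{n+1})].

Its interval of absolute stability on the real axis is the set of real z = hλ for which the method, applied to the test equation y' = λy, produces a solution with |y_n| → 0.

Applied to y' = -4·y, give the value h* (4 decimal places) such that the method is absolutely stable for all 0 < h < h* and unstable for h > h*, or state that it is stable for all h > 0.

(-3.2000,0); λ=-4 ⇒ h* = (16/5)/4 = 0.8000.

Set f=λy, z=hλ:
  y_{n+1} = y_n + z·[13/16·y_n + 3/16·y_{n+1}] ⇒ (1 − 3/16z)y_{n+1} = (1 + 13/16z)y_n
  ⇒ R(z) = (1 + 13/16z)/(1 − 3/16z).

Need |R(x)|<1, x<0.
x=-1.42: |R|=0.1214
R=−1: 1+13/16x = −1+3/16x ⇒ -5/8x=2 ⇒ x=2/(-5/8)=-3.2000
Confirm numerically:
  x=-2.699: |R|=0.79209 <1
  x=-2.388: |R|=0.64946 <1
  x=-1.622: |R|=0.24375 <1
  x=-3.785: |R|=1.21385 >1
  x=-3.735: |R|=1.19666 >1
  x=-3.563: |R|=1.13601 >1
So |R|<1 on (-3.2000, 0).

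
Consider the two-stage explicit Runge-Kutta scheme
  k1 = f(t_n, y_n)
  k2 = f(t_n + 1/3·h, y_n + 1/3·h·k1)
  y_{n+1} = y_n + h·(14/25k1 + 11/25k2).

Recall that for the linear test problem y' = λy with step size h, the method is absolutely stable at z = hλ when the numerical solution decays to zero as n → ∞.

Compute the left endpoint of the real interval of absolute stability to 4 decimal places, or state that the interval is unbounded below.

Test eqn y'=λy, z=hλ:
  k1=λy_n ⇒ h·k1=z·y_n;  k2=λ(1+1/3z)y_n ⇒ h·k2=z(1+1/3z)y_n
  y_{n+1}/y_n = 1 + 14/25z + 11/25z(1+1/3z) = 1 + z + 11/75z²
  R(z) = 1 + z + 11/75z².

Need |R(x)|<1, x<0.
x=-1.09: |R|=0.0843
R=1: x+11/75x²=0 ⇒ x=−75/11=-6.8182; min R=1−1/(4·11/75)=-0.7045>−1
Confirm numerically:
  x=-5.169: |R|=0.25028 <1
  x=-4.864: |R|=0.39409 <1
  x=-3.193: |R|=0.69770 <1
  x=-2.728: |R|=0.63651 <1
  x=-7.357: |R|=1.58140 >1
  x=-7.243: |R|=1.45129 >1
Interval (-6.8182, 0).

z* = -6.8182.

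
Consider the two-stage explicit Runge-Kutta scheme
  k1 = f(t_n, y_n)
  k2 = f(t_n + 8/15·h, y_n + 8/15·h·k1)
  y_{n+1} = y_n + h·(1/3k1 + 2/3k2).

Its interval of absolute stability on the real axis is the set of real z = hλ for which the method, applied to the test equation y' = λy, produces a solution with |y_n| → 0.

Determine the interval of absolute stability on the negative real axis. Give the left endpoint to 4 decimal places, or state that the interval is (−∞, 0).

z∈(-2.8125,0).

On y'=λy, z=hλ:
  k1=λy_n ⇒ h·k1=z·y_n;  k2=λ(1+8/15z)y_n ⇒ h·k2=z(1+8/15z)y_n
  y_{n+1}/y_n = 1 + 1/3z + 2/3z(1+8/15z) = 1 + z + 16/45z²
  so R(z) = 1 + z + 16/45z².

Find x<0 with |R(x)|<1.
x=-0.69: |R|=0.4793
R=1: x+16/45x²=0 ⇒ x=−45/16=-2.8125; min R=1−1/(4·16/45)=0.2969>−1
Confirm numerically:
  x=-2.327: |R|=0.59831 <1
  x=-1.396: |R|=0.29691 <1
  x=-1.196: |R|=0.31259 <1
  x=-3.211: |R|=1.45496 >1
  x=-3.027: |R|=1.23086 >1
Interval (-2.8125, 0).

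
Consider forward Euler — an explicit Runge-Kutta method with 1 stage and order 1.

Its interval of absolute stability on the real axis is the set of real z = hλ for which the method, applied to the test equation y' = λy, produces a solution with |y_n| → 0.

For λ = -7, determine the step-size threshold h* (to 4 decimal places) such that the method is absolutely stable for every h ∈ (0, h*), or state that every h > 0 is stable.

(-2.0000,0); λ=-7 ⇒ h* = 0.2857.

On y'=λy, z=hλ:
  order 1, 1-stage ⇒ R(z)=1+z
  (e.g. R(-0.74)=0.26000, |R|=0.26000)

Boundary: |R(x)|=1, x<0.
x=-0.74: |R|=0.2600
|R(-2.25)|=1.2500 |R(-2.13)|=1.1300 |R(-1.77)|=0.7700
Bisect:
  x_lo=-2.7877 |R|=1.7877  x_hi=-0.2361 |R|=0.7639
  mid=-1.51189 |R|=0.51189 →hi
  mid=-2.14978 |R|=1.14978 →lo
  mid=-1.83084 |R|=0.83084 →hi
  mid=-1.99031 |R|=0.99031 →hi
  mid=-2.07004 |R|=1.07004 →lo
  mid=-2.03018 |R|=1.03018 →lo
  mid=-2.01024 |R|=1.01024 →lo
  mid=-2.00027 |R|=1.00027 →lo
  mid=-1.99529 |R|=0.99529 →hi
  mid=-1.99778 |R|=0.99778 →hi
  ...
  [-2.00012,-1.99996] ⇒ x*=-2.0000
So |R|<1 on (-2.0000, 0).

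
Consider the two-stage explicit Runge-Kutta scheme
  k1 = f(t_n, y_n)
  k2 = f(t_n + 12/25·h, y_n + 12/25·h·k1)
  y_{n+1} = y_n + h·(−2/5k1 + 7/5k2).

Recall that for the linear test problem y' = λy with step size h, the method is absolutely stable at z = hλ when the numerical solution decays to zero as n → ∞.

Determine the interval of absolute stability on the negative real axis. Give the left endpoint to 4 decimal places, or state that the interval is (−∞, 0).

With y'=λy (z=hλ):
  k1=λy_n ⇒ h·k1=z·y_n;  k2=λ(1+12/25z)y_n ⇒ h·k2=z(1+12/25z)y_n
  y_{n+1}/y_n = 1 − 2/5z + 7/5z(1+12/25z) = 1 + z + 84/125z²
  ⇒ R(z) = 1 + z + 84/125z².

Find x<0 with |R(x)|<1.
x=-1.68: |R|=1.2167
R=1: x+84/125x²=0 ⇒ x=−125/84=-1.4881; min R=1−1/(4·84/125)=0.6280>−1
Confirm numerically:
  x=-1.408: |R|=0.92422 <1
  x=-1.256: |R|=0.80410 <1
  x=-0.977: |R|=0.66444 <1
  x=-0.767: |R|=0.62833 <1
  x=-1.878: |R|=1.49207 >1
  x=-1.831: |R|=1.42192 >1
So |R|<1 on (-1.4881, 0).

z∈(-1.4881,0).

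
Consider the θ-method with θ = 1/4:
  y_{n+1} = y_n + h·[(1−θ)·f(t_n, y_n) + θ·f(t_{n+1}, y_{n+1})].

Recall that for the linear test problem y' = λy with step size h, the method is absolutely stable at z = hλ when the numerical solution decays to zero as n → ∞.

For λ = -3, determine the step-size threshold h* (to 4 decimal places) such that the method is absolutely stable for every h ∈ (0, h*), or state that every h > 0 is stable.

On y'=λy, z=hλ:
  y_{n+1} = y_n + z·[3/4·y_n + 1/4·y_{n+1}] ⇒ (1 − 1/4z)y_{n+1} = (1 + 3/4z)y_n
  R(z) = (1 + 3/4z)/(1 − 1/4z).

Solve |R(x)|<1 on ℝ⁻.
x=-0.34: |R|=0.6866
R=−1: 1+3/4x = −1+1/4x ⇒ -1/2x=2 ⇒ x=2/(-1/2)=-4.0000
Confirm numerically:
  x=-3.417: |R|=0.84279 <1
  x=-1.860: |R|=0.26962 <1
  x=-1.805: |R|=0.24376 <1
  x=-4.451: |R|=1.10673 >1
  x=-4.383: |R|=1.09138 >1
  x=-4.022: |R|=1.00548 >1
So |R|<1 on (-4.0000, 0).

(-4.0000,0); λ=-3 ⇒ h* = (4)/3 = 1.3333.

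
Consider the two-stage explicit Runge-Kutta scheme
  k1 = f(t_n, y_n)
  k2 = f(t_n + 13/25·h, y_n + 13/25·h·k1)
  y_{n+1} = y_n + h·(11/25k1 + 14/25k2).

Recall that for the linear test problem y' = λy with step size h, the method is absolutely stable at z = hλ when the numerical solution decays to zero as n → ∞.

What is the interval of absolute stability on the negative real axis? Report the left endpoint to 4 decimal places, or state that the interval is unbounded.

z∈(-3.4341,0).

On y'=λy, z=hλ:
  k1=λy_n ⇒ h·k1=z·y_n;  k2=λ(1+13/25z)y_n ⇒ h·k2=z(1+13/25z)y_n
  y_{n+1}/y_n = 1 + 11/25z + 14/25z(1+13/25z) = 1 + z + 182/625z²
  Hence R(z) = 1 + z + 182/625z².

Need |R(x)|<1, x<0.
x=-1.2: |R|=0.2193
R=1: x+182/625x²=0 ⇒ x=−625/182=-3.4341; min R=1−1/(4·182/625)=0.1415>−1
Confirm numerically:
  x=-3.233: |R|=0.81071 <1
  x=-3.111: |R|=0.70733 <1
  x=-2.594: |R|=0.36544 <1
  x=-2.184: |R|=0.20498 <1
  x=-3.784: |R|=1.38559 >1
  x=-3.682: |R|=1.26583 >1
  x=-3.549: |R|=1.11878 >1
So |R|<1 on (-3.4341, 0).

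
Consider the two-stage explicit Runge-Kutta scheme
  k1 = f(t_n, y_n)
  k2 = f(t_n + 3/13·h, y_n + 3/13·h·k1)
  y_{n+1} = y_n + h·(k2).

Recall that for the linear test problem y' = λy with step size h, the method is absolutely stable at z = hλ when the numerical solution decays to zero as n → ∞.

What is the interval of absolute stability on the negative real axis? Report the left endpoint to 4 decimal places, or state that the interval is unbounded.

(-4.3333, 0).

On y'=λy, z=hλ:
  k1=λy_n ⇒ h·k1=z·y_n;  k2=λ(1+3/13z)y_n ⇒ h·k2=z(1+3/13z)y_n
  y_{n+1}/y_n = 1 + z(1+3/13z) = 1 + z + 3/13z²
  R(z) = 1 + z + 3/13z².

Boundary: |R(x)|=1, x<0.
x=-0.41: |R|=0.6288
R=1: x+3/13x²=0 ⇒ x=−13/3=-4.3333; min R=1−1/(4·3/13)=-0.0833>−1
Confirm numerically:
  x=-2.371: |R|=0.07370 <1
  x=-2.181: |R|=0.08329 <1
  x=-1.969: |R|=0.07432 <1
  x=-4.393: |R|=1.06049 >1
  x=-4.370: |R|=1.03698 >1
  x=-4.363: |R|=1.02987 >1
Interval (-4.3333, 0).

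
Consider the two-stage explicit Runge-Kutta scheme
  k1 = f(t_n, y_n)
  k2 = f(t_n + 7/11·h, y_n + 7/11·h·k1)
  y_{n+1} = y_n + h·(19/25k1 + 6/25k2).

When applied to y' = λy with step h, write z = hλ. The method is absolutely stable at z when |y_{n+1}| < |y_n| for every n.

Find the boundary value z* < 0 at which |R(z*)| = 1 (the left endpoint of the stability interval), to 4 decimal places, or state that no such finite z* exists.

z* = -6.5476.

Test eqn y'=λy, z=hλ:
  k1=λy_n ⇒ h·k1=z·y_n;  k2=λ(1+7/11z)y_n ⇒ h·k2=z(1+7/11z)y_n
  y_{n+1}/y_n = 1 + 19/25z + 6/25z(1+7/11z) = 1 + z + 42/275z²
  so R(z) = 1 + z + 42/275z².

Need |R(x)|<1, x<0.
x=-1.66: |R|=0.2391
R=1: x+42/275x²=0 ⇒ x=−275/42=-6.5476; min R=1−1/(4·42/275)=-0.6369>−1
Confirm numerically:
  x=-4.785: |R|=0.28812 <1
  x=-3.033: |R|=0.62805 <1
  x=-2.895: |R|=0.61499 <1
  x=-2.883: |R|=0.61358 <1
  x=-6.988: |R|=1.47000 >1
  x=-6.950: |R|=1.42711 >1
  x=-6.922: |R|=1.39579 >1
Stable set (-6.5476, 0).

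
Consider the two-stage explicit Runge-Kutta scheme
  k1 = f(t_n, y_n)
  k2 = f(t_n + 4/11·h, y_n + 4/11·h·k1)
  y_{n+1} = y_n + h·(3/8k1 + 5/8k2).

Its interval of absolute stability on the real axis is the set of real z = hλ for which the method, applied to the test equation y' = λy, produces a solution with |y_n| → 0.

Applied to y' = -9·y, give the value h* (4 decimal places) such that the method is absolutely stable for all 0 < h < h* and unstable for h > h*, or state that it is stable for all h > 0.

Set f=λy, z=hλ:
  k1=λy_n ⇒ h·k1=z·y_n;  k2=λ(1+4/11z)y_n ⇒ h·k2=z(1+4/11z)y_n
  y_{n+1}/y_n = 1 + 3/8z + 5/8z(1+4/11z) = 1 + z + 5/22z²
  Hence R(z) = 1 + z + 5/22z².

Need |R(x)|<1, x<0.
x=-1.52: |R|=0.0051
R=1: x+5/22x²=0 ⇒ x=−22/5=-4.4000; min R=1−1/(4·5/22)=-0.1000>−1
Confirm numerically:
  x=-4.258: |R|=0.86258 <1
  x=-3.788: |R|=0.47312 <1
  x=-2.641: |R|=0.05580 <1
  x=-2.456: |R|=0.08511 <1
  x=-4.841: |R|=1.48520 >1
  x=-4.743: |R|=1.36974 >1
Stable set (-4.4000, 0).

(-4.4000,0); λ=-9 ⇒ h* = (22/5)/9 = 0.4889.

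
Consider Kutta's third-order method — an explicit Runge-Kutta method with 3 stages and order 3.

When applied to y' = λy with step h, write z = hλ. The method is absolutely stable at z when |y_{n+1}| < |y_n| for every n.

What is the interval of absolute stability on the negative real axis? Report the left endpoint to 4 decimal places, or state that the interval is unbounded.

z∈(-2.5127,0).

Test eqn y'=λy, z=hλ:
  order 3, 3-stage ⇒ R(z)=1+z+z^2/2+z^3/6
  (e.g. R(-1.19)=0.23719, |R|=0.23719)

Find x<0 with |R(x)|<1.
x=-1.19: |R|=0.2372
|R(-2.12)|=0.4608 |R(-1.99)|=0.3234 |R(-1.69)|=0.0664
Bisect:
  x_lo=-3.2480 |R|=2.6841  x_hi=-0.3872 |R|=0.6781
  mid=-1.81759 |R|=0.16655 →hi
  mid=-2.53281 |R|=1.03330 →lo
  mid=-2.17520 |R|=0.52478 →hi
  mid=-2.35401 |R|=0.75739 →hi
  mid=-2.44341 |R|=0.88958 →hi
  mid=-2.48811 |R|=0.95995 →hi
  mid=-2.51046 |R|=0.99625 →hi
  mid=-2.52164 |R|=1.01468 →lo
  mid=-2.51605 |R|=1.00544 →lo
  ...
  [-2.51291,-2.51273] ⇒ x*=-2.5127
So |R|<1 on (-2.5127, 0).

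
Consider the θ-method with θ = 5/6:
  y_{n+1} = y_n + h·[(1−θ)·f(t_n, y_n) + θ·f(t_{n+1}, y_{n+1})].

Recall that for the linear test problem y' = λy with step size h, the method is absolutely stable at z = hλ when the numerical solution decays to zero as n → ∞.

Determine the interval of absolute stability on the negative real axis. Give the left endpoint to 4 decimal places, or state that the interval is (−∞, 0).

With y'=λy (z=hλ):
  y_{n+1} = y_n + z·[1/6·y_n + 5/6·y_{n+1}] ⇒ (1 − 5/6z)y_{n+1} = (1 + 1/6z)y_n
  so R(z) = (1 + 1/6z)/(1 − 5/6z).

Solve |R(x)|<1 on ℝ⁻.
x=-0.67: |R|=0.5701
x=-2: |R|=0.2500
x=-10: |R|=0.0714
x=-100: |R|=0.1858
θ=5/6≥1/2 ⇒ |1+1/6x|<|1−5/6x| ∀x<0 ⇒ unbounded interval.

interval (−∞, 0).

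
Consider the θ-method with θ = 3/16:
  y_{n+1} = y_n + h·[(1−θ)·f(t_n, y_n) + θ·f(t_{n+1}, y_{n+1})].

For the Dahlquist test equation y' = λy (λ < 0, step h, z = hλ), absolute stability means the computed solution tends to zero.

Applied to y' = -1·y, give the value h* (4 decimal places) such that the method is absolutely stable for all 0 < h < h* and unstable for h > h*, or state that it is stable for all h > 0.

(-3.2000,0); λ=-1 ⇒ h* = (16/5)/1 = 3.2000.

Set f=λy, z=hλ:
  y_{n+1} = y_n + z·[13/16·y_n + 3/16·y_{n+1}] ⇒ (1 − 3/16z)y_{n+1} = (1 + 13/16z)y_n
  R(z) = (1 + 13/16z)/(1 − 3/16z).

Need |R(x)|<1, x<0.
x=-1.55: |R|=0.2010
R=−1: 1+13/16x = −1+3/16x ⇒ -5/8x=2 ⇒ x=2/(-5/8)=-3.2000
Confirm numerically:
  x=-2.550: |R|=0.72516 <1
  x=-2.544: |R|=0.72241 <1
  x=-1.818: |R|=0.35583 <1
  x=-3.598: |R|=1.14854 >1
  x=-3.354: |R|=1.05909 >1
So |R|<1 on (-3.2000, 0).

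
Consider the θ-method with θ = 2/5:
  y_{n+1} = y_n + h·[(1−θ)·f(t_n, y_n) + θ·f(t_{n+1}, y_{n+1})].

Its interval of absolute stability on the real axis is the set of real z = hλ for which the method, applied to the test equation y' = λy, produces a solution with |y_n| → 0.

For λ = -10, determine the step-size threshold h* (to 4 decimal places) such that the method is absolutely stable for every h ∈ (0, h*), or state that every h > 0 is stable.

(-10.0000,0); λ=-10 ⇒ h* = (10)/10 = 1.0000.

On y'=λy, z=hλ:
  y_{n+1} = y_n + z·[3/5·y_n + 2/5·y_{n+1}] ⇒ (1 − 2/5z)y_{n+1} = (1 + 3/5z)y_n
  R(z) = (1 + 3/5z)/(1 − 2/5z).

Boundary: |R(x)|=1, x<0.
x=-0.48: |R|=0.5973
R=−1: 1+3/5x = −1+2/5x ⇒ -1/5x=2 ⇒ x=2/(-1/5)=-10.0000
Confirm numerically:
  x=-9.383: |R|=0.97404 <1
  x=-4.464: |R|=0.60253 <1
  x=-4.193: |R|=0.56619 <1
  x=-10.544: |R|=1.02085 >1
  x=-10.393: |R|=1.01524 >1
  x=-10.286: |R|=1.01118 >1
Stable set (-10.0000, 0).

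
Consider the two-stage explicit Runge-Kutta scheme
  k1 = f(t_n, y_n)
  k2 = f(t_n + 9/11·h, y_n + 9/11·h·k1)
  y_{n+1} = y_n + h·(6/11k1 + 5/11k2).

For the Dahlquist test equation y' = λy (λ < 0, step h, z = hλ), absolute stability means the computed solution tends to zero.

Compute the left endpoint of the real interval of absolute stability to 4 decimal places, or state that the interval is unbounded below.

Set f=λy, z=hλ:
  k1=λy_n ⇒ h·k1=z·y_n;  k2=λ(1+9/11z)y_n ⇒ h·k2=z(1+9/11z)y_n
  y_{n+1}/y_n = 1 + 6/11z + 5/11z(1+9/11z) = 1 + z + 45/121z²
  ⇒ R(z) = 1 + z + 45/121z².

Boundary: |R(x)|=1, x<0.
x=-1.25: |R|=0.3311
R=1: x+45/121x²=0 ⇒ x=−121/45=-2.6889; min R=1−1/(4·45/121)=0.3278>−1
Confirm numerically:
  x=-2.173: |R|=0.58309 <1
  x=-1.931: |R|=0.45573 <1
  x=-1.897: |R|=0.44133 <1
  x=-2.879: |R|=1.20355 >1
  x=-2.791: |R|=1.10599 >1
  x=-2.761: |R|=1.07405 >1
Interval (-2.6889, 0).

left endpoint -2.6889.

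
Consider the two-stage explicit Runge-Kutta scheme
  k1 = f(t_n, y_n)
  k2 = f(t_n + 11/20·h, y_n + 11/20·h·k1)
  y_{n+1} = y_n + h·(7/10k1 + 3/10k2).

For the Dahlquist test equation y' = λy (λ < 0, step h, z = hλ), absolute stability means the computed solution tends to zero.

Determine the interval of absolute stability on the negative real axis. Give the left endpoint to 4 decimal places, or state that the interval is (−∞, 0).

(-6.0606, 0).

Set f=λy, z=hλ:
  k1=λy_n ⇒ h·k1=z·y_n;  k2=λ(1+11/20z)y_n ⇒ h·k2=z(1+11/20z)y_n
  y_{n+1}/y_n = 1 + 7/10z + 3/10z(1+11/20z) = 1 + z + 33/200z²
  Hence R(z) = 1 + z + 33/200z².

Find x<0 with |R(x)|<1.
x=-1: |R|=0.1650
R=1: x+33/200x²=0 ⇒ x=−200/33=-6.0606; min R=1−1/(4·33/200)=-0.5152>−1
Confirm numerically:
  x=-4.260: |R|=0.26565 <1
  x=-4.038: |R|=0.34760 <1
  x=-3.930: |R|=0.38159 <1
  x=-2.487: |R|=0.46645 <1
  x=-6.315: |R|=1.26507 >1
  x=-6.278: |R|=1.22519 >1
Stable set (-6.0606, 0).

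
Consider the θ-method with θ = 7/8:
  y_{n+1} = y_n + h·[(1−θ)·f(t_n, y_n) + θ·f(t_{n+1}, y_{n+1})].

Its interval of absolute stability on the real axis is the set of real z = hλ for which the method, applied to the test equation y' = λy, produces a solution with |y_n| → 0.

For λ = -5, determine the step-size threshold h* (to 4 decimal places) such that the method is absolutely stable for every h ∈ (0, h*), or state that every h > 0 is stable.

With y'=λy (z=hλ):
  y_{n+1} = y_n + z·[1/8·y_n + 7/8·y_{n+1}] ⇒ (1 − 7/8z)y_{n+1} = (1 + 1/8z)y_n
  Hence R(z) = (1 + 1/8z)/(1 − 7/8z).

Find x<0 with |R(x)|<1.
x=-1.29: |R|=0.3940
x=-2: |R|=0.2727
x=-10: |R|=0.0256
x=-100: |R|=0.1299
θ=7/8≥1/2 ⇒ |1+1/8x|<|1−7/8x| ∀x<0 ⇒ unbounded interval.

unbounded; (−∞, 0). Any h>0 works for λ=-5.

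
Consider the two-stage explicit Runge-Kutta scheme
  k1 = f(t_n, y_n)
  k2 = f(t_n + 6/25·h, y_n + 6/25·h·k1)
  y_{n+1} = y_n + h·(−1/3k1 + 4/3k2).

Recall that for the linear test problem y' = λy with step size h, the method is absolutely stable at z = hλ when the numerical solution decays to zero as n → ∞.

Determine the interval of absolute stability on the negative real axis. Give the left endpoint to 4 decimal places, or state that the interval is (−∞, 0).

Set f=λy, z=hλ:
  k1=λy_n ⇒ h·k1=z·y_n;  k2=λ(1+6/25z)y_n ⇒ h·k2=z(1+6/25z)y_n
  y_{n+1}/y_n = 1 − 1/3z + 4/3z(1+6/25z) = 1 + z + 8/25z²
  so R(z) = 1 + z + 8/25z².

Solve |R(x)|<1 on ℝ⁻.
x=-0.88: |R|=0.3678
R=1: x+8/25x²=0 ⇒ x=−25/8=-3.1250; min R=1−1/(4·8/25)=0.2188>−1
Confirm numerically:
  x=-3.094: |R|=0.96931 <1
  x=-3.060: |R|=0.93635 <1
  x=-2.986: |R|=0.86718 <1
  x=-1.801: |R|=0.23695 <1
  x=-3.598: |R|=1.54459 >1
  x=-3.403: |R|=1.30273 >1
So |R|<1 on (-3.1250, 0).

(-3.1250, 0).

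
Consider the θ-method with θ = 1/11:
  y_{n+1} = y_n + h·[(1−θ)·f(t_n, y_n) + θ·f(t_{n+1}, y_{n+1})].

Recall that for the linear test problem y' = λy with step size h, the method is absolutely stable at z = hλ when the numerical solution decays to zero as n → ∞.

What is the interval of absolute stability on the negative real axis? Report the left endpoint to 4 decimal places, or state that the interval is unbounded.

Test eqn y'=λy, z=hλ:
  y_{n+1} = y_n + z·[10/11·y_n + 1/11·y_{n+1}] ⇒ (1 − 1/11z)y_{n+1} = (1 + 10/11z)y_n
  Hence R(z) = (1 + 10/11z)/(1 − 1/11z).

Solve |R(x)|<1 on ℝ⁻.
x=-0.86: |R|=0.2024
R=−1: 1+10/11x = −1+1/11x ⇒ -9/11x=2 ⇒ x=2/(-9/11)=-2.4444
Confirm numerically:
  x=-1.584: |R|=0.38462 <1
  x=-1.332: |R|=0.18813 <1
  x=-1.189: |R|=0.07302 <1
  x=-1.126: |R|=0.02144 <1
  x=-3.040: |R|=1.38177 >1
  x=-2.698: |R|=1.16659 >1
  x=-2.651: |R|=1.13618 >1
Stable set (-2.4444, 0).

(-2.4444, 0).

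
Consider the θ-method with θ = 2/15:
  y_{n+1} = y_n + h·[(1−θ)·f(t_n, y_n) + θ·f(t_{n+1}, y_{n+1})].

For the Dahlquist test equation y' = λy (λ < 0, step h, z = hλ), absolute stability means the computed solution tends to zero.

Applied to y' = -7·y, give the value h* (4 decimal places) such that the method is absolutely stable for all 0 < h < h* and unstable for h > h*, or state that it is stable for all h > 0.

With y'=λy (z=hλ):
  y_{n+1} = y_n + z·[13/15·y_n + 2/15·y_{n+1}] ⇒ (1 − 2/15z)y_{n+1} = (1 + 13/15z)y_n
  ⇒ R(z) = (1 + 13/15z)/(1 − 2/15z).

Find x<0 with |R(x)|<1.
x=-0.63: |R|=0.4188
R=−1: 1+13/15x = −1+2/15x ⇒ -11/15x=2 ⇒ x=2/(-11/15)=-2.7273
Confirm numerically:
  x=-2.457: |R|=0.85071 <1
  x=-2.180: |R|=0.68905 <1
  x=-1.724: |R|=0.40178 <1
  x=-1.674: |R|=0.36854 <1
  x=-3.077: |R|=1.18186 >1
  x=-2.969: |R|=1.12699 >1
Interval (-2.7273, 0).

(-2.7273,0); λ=-7 ⇒ h* = (30/11)/7 = 0.3896.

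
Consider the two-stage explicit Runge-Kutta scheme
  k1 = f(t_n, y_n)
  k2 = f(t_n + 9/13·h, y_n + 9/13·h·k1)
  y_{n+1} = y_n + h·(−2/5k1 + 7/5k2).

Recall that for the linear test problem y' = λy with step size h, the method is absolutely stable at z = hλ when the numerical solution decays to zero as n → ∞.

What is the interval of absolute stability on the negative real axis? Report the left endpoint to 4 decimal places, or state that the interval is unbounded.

With y'=λy (z=hλ):
  k1=λy_n ⇒ h·k1=z·y_n;  k2=λ(1+9/13z)y_n ⇒ h·k2=z(1+9/13z)y_n
  y_{n+1}/y_n = 1 − 2/5z + 7/5z(1+9/13z) = 1 + z + 63/65z²
  ⇒ R(z) = 1 + z + 63/65z².

Find x<0 with |R(x)|<1.
x=-1.07: |R|=1.0397
R=1: x+63/65x²=0 ⇒ x=−65/63=-1.0317; min R=1−1/(4·63/65)=0.7421>−1
Confirm numerically:
  x=-0.813: |R|=0.82763 <1
  x=-0.806: |R|=0.82365 <1
  x=-0.703: |R|=0.77600 <1
  x=-0.489: |R|=0.74276 <1
  x=-1.580: |R|=1.83959 >1
  x=-1.457: |R|=1.60053 >1
  x=-1.319: |R|=1.36723 >1
So |R|<1 on (-1.0317, 0).

z∈(-1.0317,0).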